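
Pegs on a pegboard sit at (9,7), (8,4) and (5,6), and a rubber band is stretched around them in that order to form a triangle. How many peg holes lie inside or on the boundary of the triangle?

8

By the shoelace formula, twice the signed area is |(9·4 − 8·7) + (8·6 − 5·4) + (5·7 − 9·6)| = 11, so the area is 11/2.
Summing gcd(|Δx|,|Δy|) over the edges gives the boundary count: gcd(1,3) + gcd(3,2) + gcd(4,1) = 1+1+1 = 3.
Pick's theorem gives I = A − B/2 + 1 = 11/2 − 3/2 + 1 = 5, so the closed region contains I + B = 5 + 3 = 8 lattice points.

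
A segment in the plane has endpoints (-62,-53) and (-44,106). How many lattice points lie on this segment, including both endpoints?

The number of lattice points on a segment between lattice points is gcd(|Δx|,|Δy|) + 1 = gcd(18,159) + 1 = 3 + 1 = 4.

4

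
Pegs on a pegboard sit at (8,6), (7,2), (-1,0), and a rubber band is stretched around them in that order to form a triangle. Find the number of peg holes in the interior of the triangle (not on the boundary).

Using the shoelace formula, 2A = |[8·2 − 7·6] + [7·0 − (-1)·2] + [(-1)·6 − 8·0]| = 30, so the area is 15.
Summing gcd(|Δx|,|Δy|) over the edges gives the boundary count: gcd(1,4) + gcd(8,2) + gcd(9,6) = 1+2+3 = 6.
By Pick's theorem A = I + B/2 − 1, so I = 15 − 6/2 + 1 = 13.

13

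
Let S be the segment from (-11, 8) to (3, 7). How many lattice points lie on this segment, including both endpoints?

The number of lattice points on a segment between lattice points is gcd(|Δx|,|Δy|) + 1 = gcd(14,1) + 1 = 1 + 1 = 2.

2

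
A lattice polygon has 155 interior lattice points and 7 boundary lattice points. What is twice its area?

By Pick's theorem, A = I + B/2 − 1 = 155 + 7/2 − 1 = 315/2.
Hence 2A = 315.

315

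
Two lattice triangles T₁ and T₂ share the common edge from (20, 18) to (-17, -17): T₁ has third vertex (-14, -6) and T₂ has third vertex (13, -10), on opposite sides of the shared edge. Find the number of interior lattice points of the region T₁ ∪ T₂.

The union is the simple quadrilateral with vertices (20, 18), (-14, -6), (-17, -17), (13, -10) in order.
The shoelace formula gives twice the area as |(20·(-6) − (-14)·18) + ((-14)·(-17) − (-17)·(-6)) + ((-17)·(-10) − 13·(-17)) + (13·18 − 20·(-10))| = 1093, so the area is 546.5.
The number of boundary lattice points is Σ gcd(|Δx|,|Δy|) = gcd(34,24) + gcd(3,11) + gcd(30,7) + gcd(7,28) = 2+1+1+7 = 11.
By Pick's theorem I = A − B/2 + 1 = 546.5 − 11/2 + 1 = 542.

542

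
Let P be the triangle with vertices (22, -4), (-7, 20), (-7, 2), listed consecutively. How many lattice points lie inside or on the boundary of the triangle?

Using the shoelace formula, 2A = |(22·20 − (-7)·(-4)) + ((-7)·2 − (-7)·20) + ((-7)·(-4) − 22·2)| = 522, so the area is 261.
Along each edge there are gcd(|Δx|,|Δy|)+1 lattice points, so counting each shared vertex once the boundary has gcd(29,24) + gcd(0,18) + gcd(29,6) = 1+18+1 = 20.
Pick's theorem gives I = A − B/2 + 1 = 261 − 20/2 + 1 = 252, so the closed region contains I + B = 252 + 20 = 272 lattice points.

272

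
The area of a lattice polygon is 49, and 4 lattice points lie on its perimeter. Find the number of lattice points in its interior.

Pick's theorem A = I + B/2 − 1 rearranges to I = A − B/2 + 1 = 49 − 4/2 + 1 = 48.

48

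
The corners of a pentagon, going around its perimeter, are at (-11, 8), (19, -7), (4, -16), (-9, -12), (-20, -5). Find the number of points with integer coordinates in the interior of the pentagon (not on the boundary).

The shoelace formula gives twice the area as |((-11)·(-7) − 19·8) + (19·(-16) − 4·(-7)) + (4·(-12) − (-9)·(-16)) + ((-9)·(-5) − (-20)·(-12)) + ((-20)·8 − (-11)·(-5))| = 953, so the area is 476.5.
Summing gcd(|Δx|,|Δy|) over the edges gives the boundary count: gcd(30,15) + gcd(15,9) + gcd(13,4) + gcd(11,7) + gcd(9,13) = 15+3+1+1+1 = 21.
By Pick's theorem A = I + B/2 − 1, so I = 476.5 − 21/2 + 1 = 467.

467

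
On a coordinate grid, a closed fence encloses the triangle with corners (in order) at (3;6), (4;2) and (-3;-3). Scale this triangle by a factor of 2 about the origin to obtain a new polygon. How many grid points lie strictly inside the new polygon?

62

Using the shoelace formula, 2A = |(3·2 − 4·6) + (4·(-3) − (-3)·2) + ((-3)·6 − 3·(-3))| = 33, so the area is 33/2.
The number of boundary lattice points is Σ gcd(|Δx|,|Δy|) = gcd(1,4) + gcd(7,5) + gcd(6,9) = 1+1+3 = 5.
Scaling by 2 multiplies the area by 2² = 4 (so the new area is 66) and multiplies the boundary lattice-point count by 2, giving 10.
By Pick's theorem, the interior count of the dilated polygon is 66 − 10/2 + 1 = 62.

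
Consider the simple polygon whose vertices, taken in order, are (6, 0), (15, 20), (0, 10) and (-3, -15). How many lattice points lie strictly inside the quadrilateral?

191

By the shoelace formula, twice the signed area is |(6·20 − 15·0) + (15·10 − 0·20) + (0·(-15) − (-3)·10) + ((-3)·0 − 6·(-15))| = 390, so the area is 195.
The number of boundary lattice points is Σ gcd(|Δx|,|Δy|) = gcd(9,20) + gcd(15,10) + gcd(3,25) + gcd(9,15) = 1+5+1+3 = 10.
Pick's theorem gives I = A − B/2 + 1 = 195 − 10/2 + 1 = 191.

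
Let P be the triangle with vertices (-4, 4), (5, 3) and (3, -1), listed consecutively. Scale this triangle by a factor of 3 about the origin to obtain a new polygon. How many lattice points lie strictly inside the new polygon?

The shoelace formula gives twice the area as |((-4)·3 − 5·4) + (5·(-1) − 3·3) + (3·4 − (-4)·(-1))| = 38, so the area is 19.
Along each edge there are gcd(|Δx|,|Δy|)+1 lattice points, so counting each shared vertex once the boundary has gcd(9,1) + gcd(2,4) + gcd(7,5) = 1+2+1 = 4.
Scaling by 3 multiplies the area by 3² = 9 (so the new area is 171) and multiplies the boundary lattice-point count by 3, giving 12.
By Pick's theorem, the interior count of the dilated polygon is 171 − 12/2 + 1 = 166.

166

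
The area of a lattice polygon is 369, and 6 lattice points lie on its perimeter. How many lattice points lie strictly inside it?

367

Pick's theorem A = I + B/2 − 1 rearranges to I = A − B/2 + 1 = 369 − 6/2 + 1 = 367.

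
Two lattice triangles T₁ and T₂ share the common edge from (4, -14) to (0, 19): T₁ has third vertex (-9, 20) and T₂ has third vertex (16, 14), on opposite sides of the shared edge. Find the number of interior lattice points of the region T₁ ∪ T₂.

The union is the simple quadrilateral with vertices (4, -14), (-9, 20), (0, 19), (16, 14) in order.
By the shoelace formula, twice the signed area is |(4·20 − (-9)·(-14)) + ((-9)·19 − 0·20) + (0·14 − 16·19) + (16·(-14) − 4·14)| = 801, so the area is 801/2.
Along each edge there are gcd(|Δx|,|Δy|)+1 lattice points, so counting each shared vertex once the boundary has gcd(13,34) + gcd(9,1) + gcd(16,5) + gcd(12,28) = 1+1+1+4 = 7.
By Pick's theorem I = A − B/2 + 1 = 801/2 − 7/2 + 1 = 398.

398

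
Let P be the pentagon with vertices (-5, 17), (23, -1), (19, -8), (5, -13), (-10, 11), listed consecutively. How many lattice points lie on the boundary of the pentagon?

Along each edge there are gcd(|Δx|,|Δy|)+1 lattice points, so counting each shared vertex once the boundary has gcd(28,18) + gcd(4,7) + gcd(14,5) + gcd(15,24) + gcd(5,6) = 2+1+1+3+1 = 8.

8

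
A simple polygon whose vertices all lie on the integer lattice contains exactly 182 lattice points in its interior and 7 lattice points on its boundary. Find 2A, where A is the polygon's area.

369

Pick's theorem states A = I + B/2 − 1, so A = 182 + 7/2 − 1 = 369/2.
Hence 2A = 369.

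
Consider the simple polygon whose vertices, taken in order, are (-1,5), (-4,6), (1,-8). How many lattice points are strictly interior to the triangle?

18

By the shoelace formula, twice the signed area is |[(-1)·6 − (-4)·5] + [(-4)·(-8) − 1·6] + [1·5 − (-1)·(-8)]| = 37, so the area is 18.5.
The number of boundary lattice points is Σ gcd(|Δx|,|Δy|) = gcd(3,1) + gcd(5,14) + gcd(2,13) = 1+1+1 = 3.
Pick's theorem gives I = A − B/2 + 1 = 18.5 − 3/2 + 1 = 18.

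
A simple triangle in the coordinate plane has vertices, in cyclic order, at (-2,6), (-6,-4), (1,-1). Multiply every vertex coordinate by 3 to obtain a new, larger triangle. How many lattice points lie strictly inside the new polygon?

By the shoelace formula, twice the signed area is |((-2)·(-4) − (-6)·6) + ((-6)·(-1) − 1·(-4)) + (1·6 − (-2)·(-1))| = 58, so the area is 29.
Along each edge there are gcd(|Δx|,|Δy|)+1 lattice points, so counting each shared vertex once the boundary has gcd(4,10) + gcd(7,3) + gcd(3,7) = 2+1+1 = 4.
Scaling by 3 multiplies the area by 3² = 9 (so the new area is 261) and multiplies the boundary lattice-point count by 3, giving 12.
By Pick's theorem, the interior count of the dilated polygon is 261 − 12/2 + 1 = 256.

256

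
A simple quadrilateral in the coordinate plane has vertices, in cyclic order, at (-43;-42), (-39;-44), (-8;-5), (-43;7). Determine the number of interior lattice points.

Using the shoelace formula, 2A = |((-43)·(-44) − (-39)·(-42)) + ((-39)·(-5) − (-8)·(-44)) + ((-8)·7 − (-43)·(-5)) + ((-43)·(-42) − (-43)·7)| = 1933, so the area is 966.5.
Along each edge there are gcd(|Δx|,|Δy|)+1 lattice points, so counting each shared vertex once the boundary has gcd(4,2) + gcd(31,39) + gcd(35,12) + gcd(0,49) = 2+1+1+49 = 53.
By Pick's theorem A = I + B/2 − 1, so I = 966.5 − 53/2 + 1 = 941.

941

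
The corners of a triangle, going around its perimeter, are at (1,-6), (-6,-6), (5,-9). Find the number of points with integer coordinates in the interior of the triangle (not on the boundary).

7

By the shoelace formula, twice the signed area is |(1·(-6) − (-6)·(-6)) + ((-6)·(-9) − 5·(-6)) + (5·(-6) − 1·(-9))| = 21, so the area is 21/2.
The number of boundary lattice points is Σ gcd(|Δx|,|Δy|) = gcd(7,0) + gcd(11,3) + gcd(4,3) = 7+1+1 = 9.
By Pick's theorem A = I + B/2 − 1, so I = 21/2 − 9/2 + 1 = 7.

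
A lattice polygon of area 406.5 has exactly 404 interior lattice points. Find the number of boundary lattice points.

7

Pick's theorem gives A = I + B/2 − 1, so B = 2(A − I + 1) = 2(406.5 − 404 + 1) = 7.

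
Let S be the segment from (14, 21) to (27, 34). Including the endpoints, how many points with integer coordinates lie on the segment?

The number of lattice points on a segment between lattice points is gcd(|Δx|,|Δy|) + 1 = gcd(13,13) + 1 = 13 + 1 = 14.

14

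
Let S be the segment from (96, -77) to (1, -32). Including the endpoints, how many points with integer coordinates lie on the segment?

6

The number of lattice points on a segment between lattice points is gcd(|Δx|,|Δy|) + 1 = gcd(95,45) + 1 = 5 + 1 = 6.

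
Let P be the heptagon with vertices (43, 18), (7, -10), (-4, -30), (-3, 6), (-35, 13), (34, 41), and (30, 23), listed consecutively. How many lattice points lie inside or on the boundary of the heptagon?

1768

By the shoelace formula, twice the signed area is |[43·(-10) − 7·18] + [7·(-30) − (-4)·(-10)] + [(-4)·6 − (-3)·(-30)] + [(-3)·13 − (-35)·6] + [(-35)·41 − 34·13] + [34·23 − 30·41] + [30·18 − 43·23]| = 3523, so the area is 3523/2.
Summing gcd(|Δx|,|Δy|) over the edges gives the boundary count: gcd(36,28) + gcd(11,20) + gcd(1,36) + gcd(32,7) + gcd(69,28) + gcd(4,18) + gcd(13,5) = 4+1+1+1+1+2+1 = 11.
Pick's theorem gives I = A − B/2 + 1 = 3523/2 − 11/2 + 1 = 1757, so the closed region contains I + B = 1757 + 11 = 1768 lattice points.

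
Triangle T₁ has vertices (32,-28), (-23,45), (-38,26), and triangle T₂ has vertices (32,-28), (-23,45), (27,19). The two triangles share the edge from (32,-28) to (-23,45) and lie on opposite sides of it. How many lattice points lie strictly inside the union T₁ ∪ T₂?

The union is the simple quadrilateral with vertices (32,-28), (-38,26), (-23,45), (27,19) in order.
By the shoelace formula, twice the signed area is |[32·26 − (-38)·(-28)] + [(-38)·45 − (-23)·26] + [(-23)·19 − 27·45] + [27·(-28) − 32·19]| = 4360, so the area is 2180.
Along each edge there are gcd(|Δx|,|Δy|)+1 lattice points, so counting each shared vertex once the boundary has gcd(70,54) + gcd(15,19) + gcd(50,26) + gcd(5,47) = 2+1+2+1 = 6.
By Pick's theorem I = A − B/2 + 1 = 2180 − 6/2 + 1 = 2178.

2178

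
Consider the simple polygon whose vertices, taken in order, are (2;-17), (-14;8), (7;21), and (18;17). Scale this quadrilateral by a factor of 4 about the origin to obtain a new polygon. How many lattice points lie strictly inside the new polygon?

By the shoelace formula, twice the signed area is |(2·8 − (-14)·(-17)) + ((-14)·21 − 7·8) + (7·17 − 18·21) + (18·(-17) − 2·17)| = 1171, so the area is 585.5.
Summing gcd(|Δx|,|Δy|) over the edges gives the boundary count: gcd(16,25) + gcd(21,13) + gcd(11,4) + gcd(16,34) = 1+1+1+2 = 5.
Scaling by 4 multiplies the area by 4² = 16 (so the new area is 9368) and multiplies the boundary lattice-point count by 4, giving 20.
By Pick's theorem, the interior count of the dilated polygon is 9368 − 20/2 + 1 = 9359.

9359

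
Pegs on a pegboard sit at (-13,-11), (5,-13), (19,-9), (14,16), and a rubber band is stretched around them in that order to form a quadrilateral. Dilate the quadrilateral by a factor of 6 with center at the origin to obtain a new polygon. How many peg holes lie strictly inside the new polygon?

Using the shoelace formula, 2A = |[(-13)·(-13) − 5·(-11)] + [5·(-9) − 19·(-13)] + [19·16 − 14·(-9)] + [14·(-11) − (-13)·16]| = 910, so the area is 455.
Along each edge there are gcd(|Δx|,|Δy|)+1 lattice points, so counting each shared vertex once the boundary has gcd(18,2) + gcd(14,4) + gcd(5,25) + gcd(27,27) = 2+2+5+27 = 36.
Scaling by 6 multiplies the area by 6² = 36 (so the new area is 16380) and multiplies the boundary lattice-point count by 6, giving 216.
By Pick's theorem, the interior count of the dilated polygon is 16380 − 216/2 + 1 = 16273.

16273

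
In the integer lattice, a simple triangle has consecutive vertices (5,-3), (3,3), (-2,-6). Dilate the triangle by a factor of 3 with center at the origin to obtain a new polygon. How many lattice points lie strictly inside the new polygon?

211

By the shoelace formula, twice the signed area is |[5·3 − 3·(-3)] + [3·(-6) − (-2)·3] + [(-2)·(-3) − 5·(-6)]| = 48, so the area is 24.
Summing gcd(|Δx|,|Δy|) over the edges gives the boundary count: gcd(2,6) + gcd(5,9) + gcd(7,3) = 2+1+1 = 4.
Scaling by 3 multiplies the area by 3² = 9 (so the new area is 216) and multiplies the boundary lattice-point count by 3, giving 12.
By Pick's theorem, the interior count of the dilated polygon is 216 − 12/2 + 1 = 211.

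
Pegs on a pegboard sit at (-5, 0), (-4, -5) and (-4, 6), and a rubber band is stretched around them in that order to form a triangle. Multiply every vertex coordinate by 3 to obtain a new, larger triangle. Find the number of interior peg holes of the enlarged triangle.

The shoelace formula gives twice the area as |((-5)·(-5) − (-4)·0) + ((-4)·6 − (-4)·(-5)) + ((-4)·0 − (-5)·6)| = 11, so the area is 5.5.
The number of boundary lattice points is Σ gcd(|Δx|,|Δy|) = gcd(1,5) + gcd(0,11) + gcd(1,6) = 1+11+1 = 13.
Scaling by 3 multiplies the area by 3² = 9 (so the new area is 49.5) and multiplies the boundary lattice-point count by 3, giving 39.
By Pick's theorem, the interior count of the dilated polygon is 49.5 − 39/2 + 1 = 31.

31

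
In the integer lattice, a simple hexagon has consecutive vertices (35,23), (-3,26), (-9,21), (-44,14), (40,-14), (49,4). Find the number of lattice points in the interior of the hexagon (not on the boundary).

1896

The shoelace formula gives twice the area as |[35·26 − (-3)·23] + [(-3)·21 − (-9)·26] + [(-9)·14 − (-44)·21] + [(-44)·(-14) − 40·14] + [40·4 − 49·(-14)] + [49·23 − 35·4]| = 3837, so the area is 1918.5.
The number of boundary lattice points is Σ gcd(|Δx|,|Δy|) = gcd(38,3) + gcd(6,5) + gcd(35,7) + gcd(84,28) + gcd(9,18) + gcd(14,19) = 1+1+7+28+9+1 = 47.
By Pick's theorem A = I + B/2 − 1, so I = 1918.5 − 47/2 + 1 = 1896.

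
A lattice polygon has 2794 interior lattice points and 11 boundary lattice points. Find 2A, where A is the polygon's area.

Pick's theorem states A = I + B/2 − 1, so A = 2794 + 11/2 − 1 = 5597/2.
Hence 2A = 5597.

5597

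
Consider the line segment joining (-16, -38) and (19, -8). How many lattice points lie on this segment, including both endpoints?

6

The number of lattice points on a segment between lattice points is gcd(|Δx|,|Δy|) + 1 = gcd(35,30) + 1 = 5 + 1 = 6.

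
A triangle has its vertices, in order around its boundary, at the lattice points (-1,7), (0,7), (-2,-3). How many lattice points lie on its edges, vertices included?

4

Along each edge there are gcd(|Δx|,|Δy|)+1 lattice points, so counting each shared vertex once the boundary has gcd(1,0) + gcd(2,10) + gcd(1,10) = 1+2+1 = 4.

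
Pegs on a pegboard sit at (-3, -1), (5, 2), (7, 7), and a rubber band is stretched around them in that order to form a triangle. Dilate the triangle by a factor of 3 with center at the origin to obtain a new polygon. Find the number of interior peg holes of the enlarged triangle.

Using the shoelace formula, 2A = |[(-3)·2 − 5·(-1)] + [5·7 − 7·2] + [7·(-1) − (-3)·7]| = 34, so the area is 17.
Summing gcd(|Δx|,|Δy|) over the edges gives the boundary count: gcd(8,3) + gcd(2,5) + gcd(10,8) = 1+1+2 = 4.
Scaling by 3 multiplies the area by 3² = 9 (so the new area is 153) and multiplies the boundary lattice-point count by 3, giving 12.
By Pick's theorem, the interior count of the dilated polygon is 153 − 12/2 + 1 = 148.

148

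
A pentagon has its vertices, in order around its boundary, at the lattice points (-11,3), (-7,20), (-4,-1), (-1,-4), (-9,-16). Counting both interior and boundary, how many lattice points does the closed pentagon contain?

167

Using the shoelace formula, 2A = |[(-11)·20 − (-7)·3] + [(-7)·(-1) − (-4)·20] + [(-4)·(-4) − (-1)·(-1)] + [(-1)·(-16) − (-9)·(-4)] + [(-9)·3 − (-11)·(-16)]| = 320, so the area is 160.
Summing gcd(|Δx|,|Δy|) over the edges gives the boundary count: gcd(4,17) + gcd(3,21) + gcd(3,3) + gcd(8,12) + gcd(2,19) = 1+3+3+4+1 = 12.
Pick's theorem gives I = A − B/2 + 1 = 160 − 12/2 + 1 = 155, so the closed region contains I + B = 155 + 12 = 167 lattice points.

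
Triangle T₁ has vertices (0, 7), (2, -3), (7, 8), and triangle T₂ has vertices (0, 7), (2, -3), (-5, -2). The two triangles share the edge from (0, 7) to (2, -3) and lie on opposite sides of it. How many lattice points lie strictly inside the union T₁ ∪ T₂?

The union is the simple quadrilateral with vertices (0, 7), (7, 8), (2, -3), (-5, -2) in order.
Using the shoelace formula, 2A = |(0·8 − 7·7) + (7·(-3) − 2·8) + (2·(-2) − (-5)·(-3)) + ((-5)·7 − 0·(-2))| = 140, so the area is 70.
The number of boundary lattice points is Σ gcd(|Δx|,|Δy|) = gcd(7,1) + gcd(5,11) + gcd(7,1) + gcd(5,9) = 1+1+1+1 = 4.
By Pick's theorem I = A − B/2 + 1 = 70 − 4/2 + 1 = 69.

69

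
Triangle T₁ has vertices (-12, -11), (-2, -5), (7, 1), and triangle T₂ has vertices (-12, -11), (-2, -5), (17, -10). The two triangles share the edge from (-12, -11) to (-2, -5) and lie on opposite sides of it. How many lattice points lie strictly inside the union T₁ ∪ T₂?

The union is the simple quadrilateral with vertices (-12, -11), (7, 1), (-2, -5), (17, -10) in order.
The shoelace formula gives twice the area as |[(-12)·1 − 7·(-11)] + [7·(-5) − (-2)·1] + [(-2)·(-10) − 17·(-5)] + [17·(-11) − (-12)·(-10)]| = 170, so the area is 85.
The number of boundary lattice points is Σ gcd(|Δx|,|Δy|) = gcd(19,12) + gcd(9,6) + gcd(19,5) + gcd(29,1) = 1+3+1+1 = 6.
By Pick's theorem I = A − B/2 + 1 = 85 − 6/2 + 1 = 83.

83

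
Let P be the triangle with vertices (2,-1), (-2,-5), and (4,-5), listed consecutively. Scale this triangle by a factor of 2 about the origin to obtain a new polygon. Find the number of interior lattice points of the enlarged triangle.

37

Using the shoelace formula, 2A = |[2·(-5) − (-2)·(-1)] + [(-2)·(-5) − 4·(-5)] + [4·(-1) − 2·(-5)]| = 24, so the area is 12.
Along each edge there are gcd(|Δx|,|Δy|)+1 lattice points, so counting each shared vertex once the boundary has gcd(4,4) + gcd(6,0) + gcd(2,4) = 4+6+2 = 12.
Scaling by 2 multiplies the area by 2² = 4 (so the new area is 48) and multiplies the boundary lattice-point count by 2, giving 24.
By Pick's theorem, the interior count of the dilated polygon is 48 − 24/2 + 1 = 37.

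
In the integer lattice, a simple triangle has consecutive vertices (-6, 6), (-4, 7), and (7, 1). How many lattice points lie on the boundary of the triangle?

The number of boundary lattice points is Σ gcd(|Δx|,|Δy|) = gcd(2,1) + gcd(11,6) + gcd(13,5) = 1+1+1 = 3.

3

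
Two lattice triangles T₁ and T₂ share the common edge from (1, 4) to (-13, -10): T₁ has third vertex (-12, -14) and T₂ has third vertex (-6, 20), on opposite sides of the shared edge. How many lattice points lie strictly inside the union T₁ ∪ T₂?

The union is the simple quadrilateral with vertices (1, 4), (-12, -14), (-13, -10), (-6, 20) in order.
The shoelace formula gives twice the area as |[1·(-14) − (-12)·4] + [(-12)·(-10) − (-13)·(-14)] + [(-13)·20 − (-6)·(-10)] + [(-6)·4 − 1·20]| = 392, so the area is 196.
Along each edge there are gcd(|Δx|,|Δy|)+1 lattice points, so counting each shared vertex once the boundary has gcd(13,18) + gcd(1,4) + gcd(7,30) + gcd(7,16) = 1+1+1+1 = 4.
By Pick's theorem I = A − B/2 + 1 = 196 − 4/2 + 1 = 195.

195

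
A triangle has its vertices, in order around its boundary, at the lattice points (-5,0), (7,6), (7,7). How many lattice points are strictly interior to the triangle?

By the shoelace formula, twice the signed area is |[(-5)·6 − 7·0] + [7·7 − 7·6] + [7·0 − (-5)·7]| = 12, so the area is 6.
The number of boundary lattice points is Σ gcd(|Δx|,|Δy|) = gcd(12,6) + gcd(0,1) + gcd(12,7) = 6+1+1 = 8.
By Pick's theorem A = I + B/2 − 1, so I = 6 − 8/2 + 1 = 3.

3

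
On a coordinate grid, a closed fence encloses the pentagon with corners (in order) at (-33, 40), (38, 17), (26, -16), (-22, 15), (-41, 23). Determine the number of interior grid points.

1930

By the shoelace formula, twice the signed area is |((-33)·17 − 38·40) + (38·(-16) − 26·17) + (26·15 − (-22)·(-16)) + ((-22)·23 − (-41)·15) + ((-41)·40 − (-33)·23)| = 3865, so the area is 3865/2.
The number of boundary lattice points is Σ gcd(|Δx|,|Δy|) = gcd(71,23) + gcd(12,33) + gcd(48,31) + gcd(19,8) + gcd(8,17) = 1+3+1+1+1 = 7.
Pick's theorem gives I = A − B/2 + 1 = 3865/2 − 7/2 + 1 = 1930.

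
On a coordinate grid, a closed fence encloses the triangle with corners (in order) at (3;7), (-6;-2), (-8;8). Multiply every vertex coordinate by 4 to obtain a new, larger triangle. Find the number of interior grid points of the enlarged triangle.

841

By the shoelace formula, twice the signed area is |[3·(-2) − (-6)·7] + [(-6)·8 − (-8)·(-2)] + [(-8)·7 − 3·8]| = 108, so the area is 54.
Summing gcd(|Δx|,|Δy|) over the edges gives the boundary count: gcd(9,9) + gcd(2,10) + gcd(11,1) = 9+2+1 = 12.
Scaling by 4 multiplies the area by 4² = 16 (so the new area is 864) and multiplies the boundary lattice-point count by 4, giving 48.
By Pick's theorem, the interior count of the dilated polygon is 864 − 48/2 + 1 = 841.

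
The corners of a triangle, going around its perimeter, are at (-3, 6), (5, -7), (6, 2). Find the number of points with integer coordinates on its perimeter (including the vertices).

Summing gcd(|Δx|,|Δy|) over the edges gives the boundary count: gcd(8,13) + gcd(1,9) + gcd(9,4) = 1+1+1 = 3.

3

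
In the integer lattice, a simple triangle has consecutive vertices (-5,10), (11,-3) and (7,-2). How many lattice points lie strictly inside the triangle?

12

By the shoelace formula, twice the signed area is |((-5)·(-3) − 11·10) + (11·(-2) − 7·(-3)) + (7·10 − (-5)·(-2))| = 36, so the area is 18.
Along each edge there are gcd(|Δx|,|Δy|)+1 lattice points, so counting each shared vertex once the boundary has gcd(16,13) + gcd(4,1) + gcd(12,12) = 1+1+12 = 14.
Pick's theorem gives I = A − B/2 + 1 = 18 − 14/2 + 1 = 12.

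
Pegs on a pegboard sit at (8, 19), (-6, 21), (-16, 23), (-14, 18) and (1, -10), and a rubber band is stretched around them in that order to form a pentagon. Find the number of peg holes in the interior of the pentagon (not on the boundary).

The shoelace formula gives twice the area as |(8·21 − (-6)·19) + ((-6)·23 − (-16)·21) + ((-16)·18 − (-14)·23) + ((-14)·(-10) − 1·18) + (1·19 − 8·(-10))| = 735, so the area is 735/2.
Along each edge there are gcd(|Δx|,|Δy|)+1 lattice points, so counting each shared vertex once the boundary has gcd(14,2) + gcd(10,2) + gcd(2,5) + gcd(15,28) + gcd(7,29) = 2+2+1+1+1 = 7.
Pick's theorem gives I = A − B/2 + 1 = 735/2 − 7/2 + 1 = 365.

365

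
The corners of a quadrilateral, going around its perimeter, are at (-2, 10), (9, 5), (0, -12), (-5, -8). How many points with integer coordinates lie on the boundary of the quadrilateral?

6

Along each edge there are gcd(|Δx|,|Δy|)+1 lattice points, so counting each shared vertex once the boundary has gcd(11,5) + gcd(9,17) + gcd(5,4) + gcd(3,18) = 1+1+1+3 = 6.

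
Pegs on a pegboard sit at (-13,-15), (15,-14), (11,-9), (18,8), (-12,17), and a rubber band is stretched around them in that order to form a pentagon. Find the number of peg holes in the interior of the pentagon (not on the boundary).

By the shoelace formula, twice the signed area is |((-13)·(-14) − 15·(-15)) + (15·(-9) − 11·(-14)) + (11·8 − 18·(-9)) + (18·17 − (-12)·8) + ((-12)·(-15) − (-13)·17)| = 1479, so the area is 739.5.
Along each edge there are gcd(|Δx|,|Δy|)+1 lattice points, so counting each shared vertex once the boundary has gcd(28,1) + gcd(4,5) + gcd(7,17) + gcd(30,9) + gcd(1,32) = 1+1+1+3+1 = 7.
By Pick's theorem A = I + B/2 − 1, so I = 739.5 − 7/2 + 1 = 737.

737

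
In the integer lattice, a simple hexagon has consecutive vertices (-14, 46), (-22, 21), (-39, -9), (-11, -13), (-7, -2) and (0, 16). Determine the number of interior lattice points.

1089

By the shoelace formula, twice the signed area is |[(-14)·21 − (-22)·46] + [(-22)·(-9) − (-39)·21] + [(-39)·(-13) − (-11)·(-9)] + [(-11)·(-2) − (-7)·(-13)] + [(-7)·16 − 0·(-2)] + [0·46 − (-14)·16]| = 2186, so the area is 1093.
Summing gcd(|Δx|,|Δy|) over the edges gives the boundary count: gcd(8,25) + gcd(17,30) + gcd(28,4) + gcd(4,11) + gcd(7,18) + gcd(14,30) = 1+1+4+1+1+2 = 10.
By Pick's theorem A = I + B/2 − 1, so I = 1093 − 10/2 + 1 = 1089.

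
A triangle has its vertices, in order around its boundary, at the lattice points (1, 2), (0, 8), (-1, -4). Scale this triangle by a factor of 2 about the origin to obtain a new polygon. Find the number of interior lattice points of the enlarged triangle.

By the shoelace formula, twice the signed area is |(1·8 − 0·2) + (0·(-4) − (-1)·8) + ((-1)·2 − 1·(-4))| = 18, so the area is 9.
Summing gcd(|Δx|,|Δy|) over the edges gives the boundary count: gcd(1,6) + gcd(1,12) + gcd(2,6) = 1+1+2 = 4.
Scaling by 2 multiplies the area by 2² = 4 (so the new area is 36) and multiplies the boundary lattice-point count by 2, giving 8.
By Pick's theorem, the interior count of the dilated polygon is 36 − 8/2 + 1 = 33.

33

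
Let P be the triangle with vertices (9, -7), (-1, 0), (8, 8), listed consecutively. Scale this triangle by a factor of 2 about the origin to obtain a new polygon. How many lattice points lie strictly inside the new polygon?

By the shoelace formula, twice the signed area is |[9·0 − (-1)·(-7)] + [(-1)·8 − 8·0] + [8·(-7) − 9·8]| = 143, so the area is 143/2.
Summing gcd(|Δx|,|Δy|) over the edges gives the boundary count: gcd(10,7) + gcd(9,8) + gcd(1,15) = 1+1+1 = 3.
Scaling by 2 multiplies the area by 2² = 4 (so the new area is 286) and multiplies the boundary lattice-point count by 2, giving 6.
By Pick's theorem, the interior count of the dilated polygon is 286 − 6/2 + 1 = 284.

284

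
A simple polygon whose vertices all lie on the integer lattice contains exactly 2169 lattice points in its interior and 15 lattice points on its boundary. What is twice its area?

By Pick's theorem, A = I + B/2 − 1 = 2169 + 15/2 − 1 = 4351/2.
Hence 2A = 4351.

4351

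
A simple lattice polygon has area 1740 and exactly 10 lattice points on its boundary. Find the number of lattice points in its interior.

Pick's theorem A = I + B/2 − 1 rearranges to I = A − B/2 + 1 = 1740 − 10/2 + 1 = 1736.

1736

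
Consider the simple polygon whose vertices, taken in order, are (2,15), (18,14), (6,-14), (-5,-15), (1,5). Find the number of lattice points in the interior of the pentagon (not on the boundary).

Using the shoelace formula, 2A = |(2·14 − 18·15) + (18·(-14) − 6·14) + (6·(-15) − (-5)·(-14)) + ((-5)·5 − 1·(-15)) + (1·15 − 2·5)| = 743, so the area is 743/2.
The number of boundary lattice points is Σ gcd(|Δx|,|Δy|) = gcd(16,1) + gcd(12,28) + gcd(11,1) + gcd(6,20) + gcd(1,10) = 1+4+1+2+1 = 9.
By Pick's theorem A = I + B/2 − 1, so I = 743/2 − 9/2 + 1 = 368.

368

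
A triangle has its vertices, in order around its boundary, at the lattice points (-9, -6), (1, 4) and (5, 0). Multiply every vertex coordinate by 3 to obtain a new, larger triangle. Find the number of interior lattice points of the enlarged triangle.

The shoelace formula gives twice the area as |((-9)·4 − 1·(-6)) + (1·0 − 5·4) + (5·(-6) − (-9)·0)| = 80, so the area is 40.
Summing gcd(|Δx|,|Δy|) over the edges gives the boundary count: gcd(10,10) + gcd(4,4) + gcd(14,6) = 10+4+2 = 16.
Scaling by 3 multiplies the area by 3² = 9 (so the new area is 360) and multiplies the boundary lattice-point count by 3, giving 48.
By Pick's theorem, the interior count of the dilated polygon is 360 − 48/2 + 1 = 337.

337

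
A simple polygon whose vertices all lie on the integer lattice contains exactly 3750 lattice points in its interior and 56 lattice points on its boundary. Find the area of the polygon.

By Pick's theorem, A = I + B/2 − 1 = 3750 + 56/2 − 1 = 3777.

3777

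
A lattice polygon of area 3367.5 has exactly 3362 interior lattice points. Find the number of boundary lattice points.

13

Pick's theorem gives A = I + B/2 − 1, so B = 2(A − I + 1) = 2(3367.5 − 3362 + 1) = 13.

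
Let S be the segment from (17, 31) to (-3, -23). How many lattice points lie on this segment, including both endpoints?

3

The number of lattice points on a segment between lattice points is gcd(|Δx|,|Δy|) + 1 = gcd(20,54) + 1 = 2 + 1 = 3.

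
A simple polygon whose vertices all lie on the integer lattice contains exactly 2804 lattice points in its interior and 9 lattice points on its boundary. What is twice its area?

5615

By Pick's theorem, A = I + B/2 − 1 = 2804 + 9/2 − 1 = 5615/2.
Hence 2A = 5615.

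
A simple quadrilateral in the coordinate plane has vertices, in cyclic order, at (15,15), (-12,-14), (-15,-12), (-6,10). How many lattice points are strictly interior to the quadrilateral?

By the shoelace formula, twice the signed area is |[15·(-14) − (-12)·15] + [(-12)·(-12) − (-15)·(-14)] + [(-15)·10 − (-6)·(-12)] + [(-6)·15 − 15·10]| = 558, so the area is 279.
Along each edge there are gcd(|Δx|,|Δy|)+1 lattice points, so counting each shared vertex once the boundary has gcd(27,29) + gcd(3,2) + gcd(9,22) + gcd(21,5) = 1+1+1+1 = 4.
By Pick's theorem A = I + B/2 − 1, so I = 279 − 4/2 + 1 = 278.

278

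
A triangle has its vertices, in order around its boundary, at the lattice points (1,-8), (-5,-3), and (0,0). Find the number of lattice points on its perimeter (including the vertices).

3

Summing gcd(|Δx|,|Δy|) over the edges gives the boundary count: gcd(6,5) + gcd(5,3) + gcd(1,8) = 1+1+1 = 3.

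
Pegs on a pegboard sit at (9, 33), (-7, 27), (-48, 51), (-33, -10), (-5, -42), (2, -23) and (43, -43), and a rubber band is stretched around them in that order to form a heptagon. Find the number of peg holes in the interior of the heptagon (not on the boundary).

3905

Using the shoelace formula, 2A = |[9·27 − (-7)·33] + [(-7)·51 − (-48)·27] + [(-48)·(-10) − (-33)·51] + [(-33)·(-42) − (-5)·(-10)] + [(-5)·(-23) − 2·(-42)] + [2·(-43) − 43·(-23)] + [43·33 − 9·(-43)]| = 7820, so the area is 3910.
Summing gcd(|Δx|,|Δy|) over the edges gives the boundary count: gcd(16,6) + gcd(41,24) + gcd(15,61) + gcd(28,32) + gcd(7,19) + gcd(41,20) + gcd(34,76) = 2+1+1+4+1+1+2 = 12.
Pick's theorem gives I = A − B/2 + 1 = 3910 − 12/2 + 1 = 3905.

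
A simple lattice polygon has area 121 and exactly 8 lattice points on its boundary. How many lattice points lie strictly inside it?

118

Pick's theorem A = I + B/2 − 1 rearranges to I = A − B/2 + 1 = 121 − 8/2 + 1 = 118.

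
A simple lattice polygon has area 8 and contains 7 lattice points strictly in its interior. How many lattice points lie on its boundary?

4

Pick's theorem gives A = I + B/2 − 1, so B = 2(A − I + 1) = 2(8 − 7 + 1) = 4.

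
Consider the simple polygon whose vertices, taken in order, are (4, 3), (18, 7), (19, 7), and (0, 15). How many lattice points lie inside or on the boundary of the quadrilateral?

The shoelace formula gives twice the area as |(4·7 − 18·3) + (18·7 − 19·7) + (19·15 − 0·7) + (0·3 − 4·15)| = 192, so the area is 96.
Summing gcd(|Δx|,|Δy|) over the edges gives the boundary count: gcd(14,4) + gcd(1,0) + gcd(19,8) + gcd(4,12) = 2+1+1+4 = 8.
Pick's theorem gives I = A − B/2 + 1 = 96 − 8/2 + 1 = 93, so the closed region contains I + B = 93 + 8 = 101 lattice points.

101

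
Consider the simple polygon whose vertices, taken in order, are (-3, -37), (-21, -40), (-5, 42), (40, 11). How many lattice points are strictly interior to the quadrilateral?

By the shoelace formula, twice the signed area is |((-3)·(-40) − (-21)·(-37)) + ((-21)·42 − (-5)·(-40)) + ((-5)·11 − 40·42) + (40·(-37) − (-3)·11)| = 4921, so the area is 2460.5.
The number of boundary lattice points is Σ gcd(|Δx|,|Δy|) = gcd(18,3) + gcd(16,82) + gcd(45,31) + gcd(43,48) = 3+2+1+1 = 7.
Pick's theorem gives I = A − B/2 + 1 = 2460.5 − 7/2 + 1 = 2458.

2458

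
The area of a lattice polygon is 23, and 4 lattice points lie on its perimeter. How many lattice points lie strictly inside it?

Pick's theorem A = I + B/2 − 1 rearranges to I = A − B/2 + 1 = 23 − 4/2 + 1 = 22.

22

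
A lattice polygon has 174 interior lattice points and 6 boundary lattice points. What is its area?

176

Pick's theorem states A = I + B/2 − 1, so A = 174 + 6/2 − 1 = 176.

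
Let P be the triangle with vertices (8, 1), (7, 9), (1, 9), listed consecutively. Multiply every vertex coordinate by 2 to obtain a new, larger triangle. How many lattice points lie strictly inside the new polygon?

89

The shoelace formula gives twice the area as |(8·9 − 7·1) + (7·9 − 1·9) + (1·1 − 8·9)| = 48, so the area is 24.
Summing gcd(|Δx|,|Δy|) over the edges gives the boundary count: gcd(1,8) + gcd(6,0) + gcd(7,8) = 1+6+1 = 8.
Scaling by 2 multiplies the area by 2² = 4 (so the new area is 96) and multiplies the boundary lattice-point count by 2, giving 16.
By Pick's theorem, the interior count of the dilated polygon is 96 − 16/2 + 1 = 89.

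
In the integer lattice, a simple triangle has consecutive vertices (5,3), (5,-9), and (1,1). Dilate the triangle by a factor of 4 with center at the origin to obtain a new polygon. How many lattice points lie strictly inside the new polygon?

The shoelace formula gives twice the area as |(5·(-9) − 5·3) + (5·1 − 1·(-9)) + (1·3 − 5·1)| = 48, so the area is 24.
Along each edge there are gcd(|Δx|,|Δy|)+1 lattice points, so counting each shared vertex once the boundary has gcd(0,12) + gcd(4,10) + gcd(4,2) = 12+2+2 = 16.
Scaling by 4 multiplies the area by 4² = 16 (so the new area is 384) and multiplies the boundary lattice-point count by 4, giving 64.
By Pick's theorem, the interior count of the dilated polygon is 384 − 64/2 + 1 = 353.

353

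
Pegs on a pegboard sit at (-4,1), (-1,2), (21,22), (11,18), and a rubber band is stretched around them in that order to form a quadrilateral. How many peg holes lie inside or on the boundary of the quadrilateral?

78

The shoelace formula gives twice the area as |((-4)·2 − (-1)·1) + ((-1)·22 − 21·2) + (21·18 − 11·22) + (11·1 − (-4)·18)| = 148, so the area is 74.
Summing gcd(|Δx|,|Δy|) over the edges gives the boundary count: gcd(3,1) + gcd(22,20) + gcd(10,4) + gcd(15,17) = 1+2+2+1 = 6.
Pick's theorem gives I = A − B/2 + 1 = 74 − 6/2 + 1 = 72, so the closed region contains I + B = 72 + 6 = 78 lattice points.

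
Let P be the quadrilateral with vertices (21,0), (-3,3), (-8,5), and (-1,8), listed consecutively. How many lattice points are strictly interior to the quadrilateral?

75

The shoelace formula gives twice the area as |(21·3 − (-3)·0) + ((-3)·5 − (-8)·3) + ((-8)·8 − (-1)·5) + ((-1)·0 − 21·8)| = 155, so the area is 77.5.
Summing gcd(|Δx|,|Δy|) over the edges gives the boundary count: gcd(24,3) + gcd(5,2) + gcd(7,3) + gcd(22,8) = 3+1+1+2 = 7.
By Pick's theorem A = I + B/2 − 1, so I = 77.5 − 7/2 + 1 = 75.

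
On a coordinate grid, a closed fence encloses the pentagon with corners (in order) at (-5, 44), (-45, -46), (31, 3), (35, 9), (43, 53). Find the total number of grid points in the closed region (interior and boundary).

3661

Using the shoelace formula, 2A = |[(-5)·(-46) − (-45)·44] + [(-45)·3 − 31·(-46)] + [31·9 − 35·3] + [35·53 − 43·9] + [43·44 − (-5)·53]| = 7300, so the area is 3650.
Along each edge there are gcd(|Δx|,|Δy|)+1 lattice points, so counting each shared vertex once the boundary has gcd(40,90) + gcd(76,49) + gcd(4,6) + gcd(8,44) + gcd(48,9) = 10+1+2+4+3 = 20.
Pick's theorem gives I = A − B/2 + 1 = 3650 − 20/2 + 1 = 3641, so the closed region contains I + B = 3641 + 20 = 3661 lattice points.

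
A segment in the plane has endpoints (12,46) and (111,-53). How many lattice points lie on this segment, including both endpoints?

100

The number of lattice points on a segment between lattice points is gcd(|Δx|,|Δy|) + 1 = gcd(99,99) + 1 = 99 + 1 = 100.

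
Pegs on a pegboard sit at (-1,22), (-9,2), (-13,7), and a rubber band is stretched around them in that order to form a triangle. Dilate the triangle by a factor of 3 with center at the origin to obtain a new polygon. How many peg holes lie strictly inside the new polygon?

The shoelace formula gives twice the area as |((-1)·2 − (-9)·22) + ((-9)·7 − (-13)·2) + ((-13)·22 − (-1)·7)| = 120, so the area is 60.
Along each edge there are gcd(|Δx|,|Δy|)+1 lattice points, so counting each shared vertex once the boundary has gcd(8,20) + gcd(4,5) + gcd(12,15) = 4+1+3 = 8.
Scaling by 3 multiplies the area by 3² = 9 (so the new area is 540) and multiplies the boundary lattice-point count by 3, giving 24.
By Pick's theorem, the interior count of the dilated polygon is 540 − 24/2 + 1 = 529.

529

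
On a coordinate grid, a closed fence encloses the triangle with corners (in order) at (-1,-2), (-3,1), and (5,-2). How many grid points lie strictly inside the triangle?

Using the shoelace formula, 2A = |[(-1)·1 − (-3)·(-2)] + [(-3)·(-2) − 5·1] + [5·(-2) − (-1)·(-2)]| = 18, so the area is 9.
The number of boundary lattice points is Σ gcd(|Δx|,|Δy|) = gcd(2,3) + gcd(8,3) + gcd(6,0) = 1+1+6 = 8.
By Pick's theorem A = I + B/2 − 1, so I = 9 − 8/2 + 1 = 6.

6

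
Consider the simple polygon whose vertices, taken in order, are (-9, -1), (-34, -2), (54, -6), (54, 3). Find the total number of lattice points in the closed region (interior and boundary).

386

Using the shoelace formula, 2A = |((-9)·(-2) − (-34)·(-1)) + ((-34)·(-6) − 54·(-2)) + (54·3 − 54·(-6)) + (54·(-1) − (-9)·3)| = 755, so the area is 755/2.
Summing gcd(|Δx|,|Δy|) over the edges gives the boundary count: gcd(25,1) + gcd(88,4) + gcd(0,9) + gcd(63,4) = 1+4+9+1 = 15.
Pick's theorem gives I = A − B/2 + 1 = 755/2 − 15/2 + 1 = 371, so the closed region contains I + B = 371 + 15 = 386 lattice points.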